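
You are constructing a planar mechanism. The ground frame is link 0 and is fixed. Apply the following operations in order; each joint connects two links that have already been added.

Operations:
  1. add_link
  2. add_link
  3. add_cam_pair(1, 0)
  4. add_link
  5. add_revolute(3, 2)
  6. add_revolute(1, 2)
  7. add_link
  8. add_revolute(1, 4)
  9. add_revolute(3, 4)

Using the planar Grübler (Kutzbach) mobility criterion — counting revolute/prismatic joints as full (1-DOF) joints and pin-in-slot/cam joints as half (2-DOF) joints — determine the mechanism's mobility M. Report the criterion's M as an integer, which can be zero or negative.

link 0 = ground. State L|J1|J2 = 1|0|0
+link1  2|0|0
+link2  3|0|0
C(1,0) f=2→J2  3|0|1
+link3  4|0|1
R(3,2) f=1→J1  4|1|1
R(1,2) f=1→J1  4|2|1
+link4  5|2|1
R(1,4) f=1→J1  5|3|1
R(3,4) f=1→J1  5|4|1
M = 3(5−1)−2·4−1 = 12−8−1 = 3

M = 3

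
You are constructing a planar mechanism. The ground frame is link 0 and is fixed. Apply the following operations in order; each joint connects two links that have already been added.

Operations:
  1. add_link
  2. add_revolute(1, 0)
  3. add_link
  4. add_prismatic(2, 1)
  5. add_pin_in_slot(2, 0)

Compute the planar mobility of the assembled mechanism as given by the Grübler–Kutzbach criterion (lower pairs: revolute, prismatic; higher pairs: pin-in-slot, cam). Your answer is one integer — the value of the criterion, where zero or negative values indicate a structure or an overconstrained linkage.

link 0 = ground. State L|J1|J2 = 1|0|0
+link1  2|0|0
R(1,0) f=1→J1  2|1|0
+link2  3|1|0
P(2,1) f=1→J1  3|2|0
PS(2,0) f=2→J2  3|2|1
M = 3(3−1)−2·2−1 = 6−4−1 = 1

M = 1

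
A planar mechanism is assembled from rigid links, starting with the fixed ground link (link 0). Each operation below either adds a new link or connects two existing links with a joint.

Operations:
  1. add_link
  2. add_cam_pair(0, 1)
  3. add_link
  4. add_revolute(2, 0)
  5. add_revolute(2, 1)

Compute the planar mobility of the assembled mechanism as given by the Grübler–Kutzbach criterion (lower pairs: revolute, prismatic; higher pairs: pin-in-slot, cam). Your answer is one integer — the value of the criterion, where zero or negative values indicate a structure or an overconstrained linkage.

[1;0;0] (link 0 is ground)
L+ [2;0;0]
C(0,1)∈J2 [2;0;1]
L+ [3;0;1]
R(2,0)∈J1 [3;1;1]
R(2,1)∈J1 [3;2;1]
mobility = 6 − 4 − 1 = 1

M = 1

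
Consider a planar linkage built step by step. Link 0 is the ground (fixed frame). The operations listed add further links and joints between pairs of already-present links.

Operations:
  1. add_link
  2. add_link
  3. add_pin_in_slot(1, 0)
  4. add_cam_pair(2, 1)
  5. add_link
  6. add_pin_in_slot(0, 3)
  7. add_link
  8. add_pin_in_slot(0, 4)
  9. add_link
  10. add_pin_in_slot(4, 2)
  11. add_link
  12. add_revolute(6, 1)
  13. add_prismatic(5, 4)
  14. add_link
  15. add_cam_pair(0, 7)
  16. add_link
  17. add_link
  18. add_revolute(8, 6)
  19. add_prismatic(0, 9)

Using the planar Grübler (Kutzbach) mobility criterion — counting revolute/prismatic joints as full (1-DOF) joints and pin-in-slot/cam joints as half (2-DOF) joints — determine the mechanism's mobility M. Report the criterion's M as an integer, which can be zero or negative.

M = 13

ground; <1,0,0>
#1 <2,0,0>
#2 <3,0,0>
PS:1↔0 J2 <3,0,1>
C:2↔1 J2 <3,0,2>
#3 <4,0,2>
PS:0↔3 J2 <4,0,3>
#4 <5,0,3>
PS:0↔4 J2 <5,0,4>
#5 <6,0,4>
PS:4↔2 J2 <6,0,5>
#6 <7,0,5>
R:6↔1 J1 <7,1,5>
P:5↔4 J1 <7,2,5>
#7 <8,2,5>
C:0↔7 J2 <8,2,6>
#8 <9,2,6>
#9 <10,2,6>
R:8↔6 J1 <10,3,6>
P:0↔9 J1 <10,4,6>
3×9 − 2×4 − 1×6 = 13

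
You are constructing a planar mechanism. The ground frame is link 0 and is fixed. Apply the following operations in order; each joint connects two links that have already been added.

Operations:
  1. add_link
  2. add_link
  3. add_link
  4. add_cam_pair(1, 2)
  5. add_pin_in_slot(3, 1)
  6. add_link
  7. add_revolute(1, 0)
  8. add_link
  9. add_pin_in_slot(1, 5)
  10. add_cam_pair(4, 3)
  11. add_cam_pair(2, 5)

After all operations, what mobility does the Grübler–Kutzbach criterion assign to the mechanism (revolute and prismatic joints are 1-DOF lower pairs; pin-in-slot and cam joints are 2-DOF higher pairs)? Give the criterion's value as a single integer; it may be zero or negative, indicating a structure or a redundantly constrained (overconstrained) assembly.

M = 8

(L,J1,J2)=(1,0,0); link0 fixed
link1: (2,0,0)
link2: (3,0,0)
link3: (4,0,0)
C 1-2 [J2]: (4,0,1)
PS 3-1 [J2]: (4,0,2)
link4: (5,0,2)
R 1-0 [J1]: (5,1,2)
link5: (6,1,2)
PS 1-5 [J2]: (6,1,3)
C 4-3 [J2]: (6,1,4)
C 2-5 [J2]: (6,1,5)
Grübler: 3·5 − 2·1 − 5 = 8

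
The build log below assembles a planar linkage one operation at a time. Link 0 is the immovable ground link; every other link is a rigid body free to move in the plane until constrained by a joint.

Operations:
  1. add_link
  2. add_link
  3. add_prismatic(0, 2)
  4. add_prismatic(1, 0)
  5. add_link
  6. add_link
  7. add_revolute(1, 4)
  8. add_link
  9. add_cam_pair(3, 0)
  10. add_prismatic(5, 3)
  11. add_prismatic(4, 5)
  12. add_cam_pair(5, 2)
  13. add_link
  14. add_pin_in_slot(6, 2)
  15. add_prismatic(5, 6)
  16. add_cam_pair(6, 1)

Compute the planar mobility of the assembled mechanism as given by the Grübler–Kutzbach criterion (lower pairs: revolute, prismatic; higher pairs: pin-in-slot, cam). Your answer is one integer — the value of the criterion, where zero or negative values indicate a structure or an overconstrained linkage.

M = 2

L=1 J1=0 J2=0
add link → L=2 J1=0 J2=0
add link → L=3 J1=0 J2=0
P@0,2 dof=1 J1 → L=3 J1=1 J2=0
P@1,0 dof=1 J1 → L=3 J1=2 J2=0
add link → L=4 J1=2 J2=0
add link → L=5 J1=2 J2=0
R@1,4 dof=1 J1 → L=5 J1=3 J2=0
add link → L=6 J1=3 J2=0
C@3,0 dof=2 J2 → L=6 J1=3 J2=1
P@5,3 dof=1 J1 → L=6 J1=4 J2=1
P@4,5 dof=1 J1 → L=6 J1=5 J2=1
C@5,2 dof=2 J2 → L=6 J1=5 J2=2
add link → L=7 J1=5 J2=2
PS@6,2 dof=2 J2 → L=7 J1=5 J2=3
P@5,6 dof=1 J1 → L=7 J1=6 J2=3
C@6,1 dof=2 J2 → L=7 J1=6 J2=4
M=3(L−1)−2J1−J2=3·6−2·6−4=2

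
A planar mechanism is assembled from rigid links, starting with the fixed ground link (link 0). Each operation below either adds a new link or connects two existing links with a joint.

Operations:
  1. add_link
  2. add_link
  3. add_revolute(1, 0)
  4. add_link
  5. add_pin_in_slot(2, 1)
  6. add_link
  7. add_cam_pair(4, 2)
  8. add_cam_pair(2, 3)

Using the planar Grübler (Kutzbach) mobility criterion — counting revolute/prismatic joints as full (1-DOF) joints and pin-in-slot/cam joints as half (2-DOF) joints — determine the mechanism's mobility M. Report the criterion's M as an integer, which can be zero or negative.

M = 7

ground; <1,0,0>
#1 <2,0,0>
#2 <3,0,0>
R:1↔0 J1 <3,1,0>
#3 <4,1,0>
PS:2↔1 J2 <4,1,1>
#4 <5,1,1>
C:4↔2 J2 <5,1,2>
C:2↔3 J2 <5,1,3>
3×4 − 2×1 − 1×3 = 7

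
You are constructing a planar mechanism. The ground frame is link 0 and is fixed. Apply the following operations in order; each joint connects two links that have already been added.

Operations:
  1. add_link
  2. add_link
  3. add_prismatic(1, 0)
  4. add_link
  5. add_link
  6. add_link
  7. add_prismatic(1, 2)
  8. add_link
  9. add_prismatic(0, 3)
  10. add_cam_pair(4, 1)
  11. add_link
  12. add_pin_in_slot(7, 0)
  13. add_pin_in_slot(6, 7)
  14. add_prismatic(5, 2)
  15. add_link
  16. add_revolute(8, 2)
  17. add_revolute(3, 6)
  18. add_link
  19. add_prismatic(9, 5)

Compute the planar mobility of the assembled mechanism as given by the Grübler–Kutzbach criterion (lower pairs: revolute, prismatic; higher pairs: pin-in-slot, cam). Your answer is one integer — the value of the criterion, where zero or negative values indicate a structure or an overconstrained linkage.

L=1 J1=0 J2=0
add link → L=2 J1=0 J2=0
add link → L=3 J1=0 J2=0
P@1,0 dof=1 J1 → L=3 J1=1 J2=0
add link → L=4 J1=1 J2=0
add link → L=5 J1=1 J2=0
add link → L=6 J1=1 J2=0
P@1,2 dof=1 J1 → L=6 J1=2 J2=0
add link → L=7 J1=2 J2=0
P@0,3 dof=1 J1 → L=7 J1=3 J2=0
C@4,1 dof=2 J2 → L=7 J1=3 J2=1
add link → L=8 J1=3 J2=1
PS@7,0 dof=2 J2 → L=8 J1=3 J2=2
PS@6,7 dof=2 J2 → L=8 J1=3 J2=3
P@5,2 dof=1 J1 → L=8 J1=4 J2=3
add link → L=9 J1=4 J2=3
R@8,2 dof=1 J1 → L=9 J1=5 J2=3
R@3,6 dof=1 J1 → L=9 J1=6 J2=3
add link → L=10 J1=6 J2=3
P@9,5 dof=1 J1 → L=10 J1=7 J2=3
M=3(L−1)−2J1−J2=3·9−2·7−3=10

M = 10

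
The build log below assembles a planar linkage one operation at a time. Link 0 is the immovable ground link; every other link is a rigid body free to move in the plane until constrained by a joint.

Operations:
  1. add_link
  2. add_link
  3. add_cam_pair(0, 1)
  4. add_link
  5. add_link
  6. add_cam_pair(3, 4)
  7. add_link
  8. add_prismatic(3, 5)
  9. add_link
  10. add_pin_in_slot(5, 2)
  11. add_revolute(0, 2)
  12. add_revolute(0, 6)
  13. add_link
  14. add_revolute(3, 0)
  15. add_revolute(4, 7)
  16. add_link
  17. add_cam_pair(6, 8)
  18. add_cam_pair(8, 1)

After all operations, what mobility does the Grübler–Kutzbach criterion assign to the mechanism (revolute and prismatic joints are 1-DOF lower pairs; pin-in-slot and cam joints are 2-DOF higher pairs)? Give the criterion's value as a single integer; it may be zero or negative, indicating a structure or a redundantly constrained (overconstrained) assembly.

M = 9

[1;0;0] (link 0 is ground)
L+ [2;0;0]
L+ [3;0;0]
C(0,1)∈J2 [3;0;1]
L+ [4;0;1]
L+ [5;0;1]
C(3,4)∈J2 [5;0;2]
L+ [6;0;2]
P(3,5)∈J1 [6;1;2]
L+ [7;1;2]
PS(5,2)∈J2 [7;1;3]
R(0,2)∈J1 [7;2;3]
R(0,6)∈J1 [7;3;3]
L+ [8;3;3]
R(3,0)∈J1 [8;4;3]
R(4,7)∈J1 [8;5;3]
L+ [9;5;3]
C(6,8)∈J2 [9;5;4]
C(8,1)∈J2 [9;5;5]
mobility = 24 − 10 − 5 = 9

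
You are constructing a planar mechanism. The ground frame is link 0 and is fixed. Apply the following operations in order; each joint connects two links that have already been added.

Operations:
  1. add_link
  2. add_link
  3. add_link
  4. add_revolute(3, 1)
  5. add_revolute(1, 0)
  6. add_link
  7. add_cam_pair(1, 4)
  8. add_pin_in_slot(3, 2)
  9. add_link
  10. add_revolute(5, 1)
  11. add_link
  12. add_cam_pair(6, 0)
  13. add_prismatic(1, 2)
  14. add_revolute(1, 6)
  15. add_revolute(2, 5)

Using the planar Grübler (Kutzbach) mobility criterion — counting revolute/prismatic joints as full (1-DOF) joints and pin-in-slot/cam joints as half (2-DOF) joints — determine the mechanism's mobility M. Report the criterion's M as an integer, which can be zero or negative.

M = 3

ground; <1,0,0>
#1 <2,0,0>
#2 <3,0,0>
#3 <4,0,0>
R:3↔1 J1 <4,1,0>
R:1↔0 J1 <4,2,0>
#4 <5,2,0>
C:1↔4 J2 <5,2,1>
PS:3↔2 J2 <5,2,2>
#5 <6,2,2>
R:5↔1 J1 <6,3,2>
#6 <7,3,2>
C:6↔0 J2 <7,3,3>
P:1↔2 J1 <7,4,3>
R:1↔6 J1 <7,5,3>
R:2↔5 J1 <7,6,3>
3×6 − 2×6 − 1×3 = 3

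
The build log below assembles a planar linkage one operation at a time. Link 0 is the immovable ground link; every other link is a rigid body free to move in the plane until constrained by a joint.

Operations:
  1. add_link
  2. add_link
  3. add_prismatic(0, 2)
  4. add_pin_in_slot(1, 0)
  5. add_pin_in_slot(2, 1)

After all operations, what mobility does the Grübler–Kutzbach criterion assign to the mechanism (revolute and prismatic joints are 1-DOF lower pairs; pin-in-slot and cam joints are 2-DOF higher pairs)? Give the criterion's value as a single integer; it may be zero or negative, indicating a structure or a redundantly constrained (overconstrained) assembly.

M = 2

link 0 = ground. State L|J1|J2 = 1|0|0
+link1  2|0|0
+link2  3|0|0
P(0,2) f=1→J1  3|1|0
PS(1,0) f=2→J2  3|1|1
PS(2,1) f=2→J2  3|1|2
M = 3(3−1)−2·1−2 = 6−2−2 = 2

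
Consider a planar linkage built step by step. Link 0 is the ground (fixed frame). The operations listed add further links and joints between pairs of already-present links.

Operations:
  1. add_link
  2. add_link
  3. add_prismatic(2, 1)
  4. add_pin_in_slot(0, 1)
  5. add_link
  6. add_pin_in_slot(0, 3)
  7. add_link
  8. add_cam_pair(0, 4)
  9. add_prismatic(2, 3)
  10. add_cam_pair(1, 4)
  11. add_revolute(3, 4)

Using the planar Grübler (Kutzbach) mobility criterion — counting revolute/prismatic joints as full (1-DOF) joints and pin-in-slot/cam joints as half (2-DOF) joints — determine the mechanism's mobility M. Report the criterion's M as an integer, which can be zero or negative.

M = 2

[1;0;0] (link 0 is ground)
L+ [2;0;0]
L+ [3;0;0]
P(2,1)∈J1 [3;1;0]
PS(0,1)∈J2 [3;1;1]
L+ [4;1;1]
PS(0,3)∈J2 [4;1;2]
L+ [5;1;2]
C(0,4)∈J2 [5;1;3]
P(2,3)∈J1 [5;2;3]
C(1,4)∈J2 [5;2;4]
R(3,4)∈J1 [5;3;4]
mobility = 12 − 6 − 4 = 2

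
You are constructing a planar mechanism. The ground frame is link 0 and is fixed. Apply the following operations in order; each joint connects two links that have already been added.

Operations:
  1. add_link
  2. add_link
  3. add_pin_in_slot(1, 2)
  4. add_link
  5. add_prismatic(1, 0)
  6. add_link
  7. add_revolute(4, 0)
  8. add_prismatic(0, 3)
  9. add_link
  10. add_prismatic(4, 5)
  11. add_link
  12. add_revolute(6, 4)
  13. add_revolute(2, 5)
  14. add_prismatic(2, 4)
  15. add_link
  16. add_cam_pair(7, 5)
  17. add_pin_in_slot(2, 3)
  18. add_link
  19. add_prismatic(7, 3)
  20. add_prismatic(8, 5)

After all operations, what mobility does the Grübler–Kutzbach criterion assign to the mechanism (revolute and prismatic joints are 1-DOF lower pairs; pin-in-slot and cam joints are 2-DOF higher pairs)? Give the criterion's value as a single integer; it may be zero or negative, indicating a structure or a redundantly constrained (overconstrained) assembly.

ground; <1,0,0>
#1 <2,0,0>
#2 <3,0,0>
PS:1↔2 J2 <3,0,1>
#3 <4,0,1>
P:1↔0 J1 <4,1,1>
#4 <5,1,1>
R:4↔0 J1 <5,2,1>
P:0↔3 J1 <5,3,1>
#5 <6,3,1>
P:4↔5 J1 <6,4,1>
#6 <7,4,1>
R:6↔4 J1 <7,5,1>
R:2↔5 J1 <7,6,1>
P:2↔4 J1 <7,7,1>
#7 <8,7,1>
C:7↔5 J2 <8,7,2>
PS:2↔3 J2 <8,7,3>
#8 <9,7,3>
P:7↔3 J1 <9,8,3>
P:8↔5 J1 <9,9,3>
3×8 − 2×9 − 1×3 = 3

M = 3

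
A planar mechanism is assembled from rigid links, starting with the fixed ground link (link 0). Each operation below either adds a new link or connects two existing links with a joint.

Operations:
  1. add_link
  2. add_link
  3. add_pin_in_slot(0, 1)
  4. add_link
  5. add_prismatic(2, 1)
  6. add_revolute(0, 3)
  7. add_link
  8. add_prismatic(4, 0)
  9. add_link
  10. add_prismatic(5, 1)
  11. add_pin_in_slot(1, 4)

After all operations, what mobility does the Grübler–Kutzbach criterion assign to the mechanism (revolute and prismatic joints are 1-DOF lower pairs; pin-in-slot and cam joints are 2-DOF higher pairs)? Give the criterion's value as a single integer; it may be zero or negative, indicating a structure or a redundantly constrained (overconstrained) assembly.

[1;0;0] (link 0 is ground)
L+ [2;0;0]
L+ [3;0;0]
PS(0,1)∈J2 [3;0;1]
L+ [4;0;1]
P(2,1)∈J1 [4;1;1]
R(0,3)∈J1 [4;2;1]
L+ [5;2;1]
P(4,0)∈J1 [5;3;1]
L+ [6;3;1]
P(5,1)∈J1 [6;4;1]
PS(1,4)∈J2 [6;4;2]
mobility = 15 − 8 − 2 = 5

M = 5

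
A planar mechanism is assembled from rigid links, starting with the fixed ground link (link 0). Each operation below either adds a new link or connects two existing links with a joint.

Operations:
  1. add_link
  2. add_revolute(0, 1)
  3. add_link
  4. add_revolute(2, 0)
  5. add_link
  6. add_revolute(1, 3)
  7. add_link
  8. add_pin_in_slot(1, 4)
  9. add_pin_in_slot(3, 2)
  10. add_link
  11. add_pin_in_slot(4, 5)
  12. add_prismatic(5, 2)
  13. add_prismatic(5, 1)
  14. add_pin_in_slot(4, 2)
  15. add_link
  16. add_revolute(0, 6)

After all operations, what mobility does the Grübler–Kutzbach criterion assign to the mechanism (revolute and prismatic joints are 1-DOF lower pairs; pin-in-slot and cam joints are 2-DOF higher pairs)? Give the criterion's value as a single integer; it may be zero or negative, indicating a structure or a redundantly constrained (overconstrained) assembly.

(L,J1,J2)=(1,0,0); link0 fixed
link1: (2,0,0)
R 0-1 [J1]: (2,1,0)
link2: (3,1,0)
R 2-0 [J1]: (3,2,0)
link3: (4,2,0)
R 1-3 [J1]: (4,3,0)
link4: (5,3,0)
PS 1-4 [J2]: (5,3,1)
PS 3-2 [J2]: (5,3,2)
link5: (6,3,2)
PS 4-5 [J2]: (6,3,3)
P 5-2 [J1]: (6,4,3)
P 5-1 [J1]: (6,5,3)
PS 4-2 [J2]: (6,5,4)
link6: (7,5,4)
R 0-6 [J1]: (7,6,4)
Grübler: 3·6 − 2·6 − 4 = 2

M = 2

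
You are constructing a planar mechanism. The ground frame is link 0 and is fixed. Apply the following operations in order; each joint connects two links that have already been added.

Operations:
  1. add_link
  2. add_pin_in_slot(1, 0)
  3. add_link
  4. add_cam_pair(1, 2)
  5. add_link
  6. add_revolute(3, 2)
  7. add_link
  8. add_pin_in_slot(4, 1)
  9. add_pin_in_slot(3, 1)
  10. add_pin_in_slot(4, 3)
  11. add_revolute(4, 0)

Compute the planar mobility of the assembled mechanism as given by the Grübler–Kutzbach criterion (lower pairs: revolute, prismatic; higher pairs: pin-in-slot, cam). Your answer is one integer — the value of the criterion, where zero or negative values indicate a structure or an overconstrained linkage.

M = 3

ground; <1,0,0>
#1 <2,0,0>
PS:1↔0 J2 <2,0,1>
#2 <3,0,1>
C:1↔2 J2 <3,0,2>
#3 <4,0,2>
R:3↔2 J1 <4,1,2>
#4 <5,1,2>
PS:4↔1 J2 <5,1,3>
PS:3↔1 J2 <5,1,4>
PS:4↔3 J2 <5,1,5>
R:4↔0 J1 <5,2,5>
3×4 − 2×2 − 1×5 = 3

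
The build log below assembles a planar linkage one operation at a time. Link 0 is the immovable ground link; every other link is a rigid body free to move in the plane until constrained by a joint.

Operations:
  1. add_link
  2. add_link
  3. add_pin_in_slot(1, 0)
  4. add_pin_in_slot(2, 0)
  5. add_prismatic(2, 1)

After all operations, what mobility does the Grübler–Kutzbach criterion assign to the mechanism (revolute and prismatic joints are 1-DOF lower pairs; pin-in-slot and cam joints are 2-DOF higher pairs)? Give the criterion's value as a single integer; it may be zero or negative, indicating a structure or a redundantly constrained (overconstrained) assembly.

M = 2

(L,J1,J2)=(1,0,0); link0 fixed
link1: (2,0,0)
link2: (3,0,0)
PS 1-0 [J2]: (3,0,1)
PS 2-0 [J2]: (3,0,2)
P 2-1 [J1]: (3,1,2)
Grübler: 3·2 − 2·1 − 2 = 2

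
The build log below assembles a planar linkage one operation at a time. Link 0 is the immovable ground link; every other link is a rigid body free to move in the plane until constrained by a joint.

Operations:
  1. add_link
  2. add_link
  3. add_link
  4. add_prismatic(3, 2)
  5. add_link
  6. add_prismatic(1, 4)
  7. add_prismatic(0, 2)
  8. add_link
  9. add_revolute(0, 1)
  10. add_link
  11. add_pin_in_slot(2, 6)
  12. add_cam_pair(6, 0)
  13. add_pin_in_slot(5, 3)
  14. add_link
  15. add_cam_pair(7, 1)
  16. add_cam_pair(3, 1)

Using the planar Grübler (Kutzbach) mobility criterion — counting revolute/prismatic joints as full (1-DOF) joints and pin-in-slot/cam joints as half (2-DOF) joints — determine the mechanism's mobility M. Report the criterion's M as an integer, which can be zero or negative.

[1;0;0] (link 0 is ground)
L+ [2;0;0]
L+ [3;0;0]
L+ [4;0;0]
P(3,2)∈J1 [4;1;0]
L+ [5;1;0]
P(1,4)∈J1 [5;2;0]
P(0,2)∈J1 [5;3;0]
L+ [6;3;0]
R(0,1)∈J1 [6;4;0]
L+ [7;4;0]
PS(2,6)∈J2 [7;4;1]
C(6,0)∈J2 [7;4;2]
PS(5,3)∈J2 [7;4;3]
L+ [8;4;3]
C(7,1)∈J2 [8;4;4]
C(3,1)∈J2 [8;4;5]
mobility = 21 − 8 − 5 = 8

M = 8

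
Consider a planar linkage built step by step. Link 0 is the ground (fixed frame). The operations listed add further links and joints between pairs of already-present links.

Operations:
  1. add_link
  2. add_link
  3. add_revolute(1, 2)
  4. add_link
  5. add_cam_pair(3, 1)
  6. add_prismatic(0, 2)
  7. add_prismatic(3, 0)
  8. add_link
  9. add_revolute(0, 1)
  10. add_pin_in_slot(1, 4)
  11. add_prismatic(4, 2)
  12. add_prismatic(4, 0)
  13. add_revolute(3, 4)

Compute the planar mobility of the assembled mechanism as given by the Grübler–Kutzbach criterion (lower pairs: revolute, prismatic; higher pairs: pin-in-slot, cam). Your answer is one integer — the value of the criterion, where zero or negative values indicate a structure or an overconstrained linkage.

M = -4

[1;0;0] (link 0 is ground)
L+ [2;0;0]
L+ [3;0;0]
R(1,2)∈J1 [3;1;0]
L+ [4;1;0]
C(3,1)∈J2 [4;1;1]
P(0,2)∈J1 [4;2;1]
P(3,0)∈J1 [4;3;1]
L+ [5;3;1]
R(0,1)∈J1 [5;4;1]
PS(1,4)∈J2 [5;4;2]
P(4,2)∈J1 [5;5;2]
P(4,0)∈J1 [5;6;2]
R(3,4)∈J1 [5;7;2]
mobility = 12 − 14 − 2 = -4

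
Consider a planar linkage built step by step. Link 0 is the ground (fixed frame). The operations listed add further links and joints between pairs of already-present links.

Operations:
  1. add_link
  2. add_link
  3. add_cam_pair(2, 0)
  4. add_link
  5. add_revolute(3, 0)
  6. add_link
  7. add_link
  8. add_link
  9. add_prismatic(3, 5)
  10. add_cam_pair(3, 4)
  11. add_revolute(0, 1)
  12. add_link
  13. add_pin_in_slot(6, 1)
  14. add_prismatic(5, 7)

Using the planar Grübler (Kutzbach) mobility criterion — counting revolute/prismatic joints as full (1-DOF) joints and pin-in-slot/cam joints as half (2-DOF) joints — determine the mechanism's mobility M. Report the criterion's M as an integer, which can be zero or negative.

M = 10

L=1 J1=0 J2=0
add link → L=2 J1=0 J2=0
add link → L=3 J1=0 J2=0
C@2,0 dof=2 J2 → L=3 J1=0 J2=1
add link → L=4 J1=0 J2=1
R@3,0 dof=1 J1 → L=4 J1=1 J2=1
add link → L=5 J1=1 J2=1
add link → L=6 J1=1 J2=1
add link → L=7 J1=1 J2=1
P@3,5 dof=1 J1 → L=7 J1=2 J2=1
C@3,4 dof=2 J2 → L=7 J1=2 J2=2
R@0,1 dof=1 J1 → L=7 J1=3 J2=2
add link → L=8 J1=3 J2=2
PS@6,1 dof=2 J2 → L=8 J1=3 J2=3
P@5,7 dof=1 J1 → L=8 J1=4 J2=3
M=3(L−1)−2J1−J2=3·7−2·4−3=10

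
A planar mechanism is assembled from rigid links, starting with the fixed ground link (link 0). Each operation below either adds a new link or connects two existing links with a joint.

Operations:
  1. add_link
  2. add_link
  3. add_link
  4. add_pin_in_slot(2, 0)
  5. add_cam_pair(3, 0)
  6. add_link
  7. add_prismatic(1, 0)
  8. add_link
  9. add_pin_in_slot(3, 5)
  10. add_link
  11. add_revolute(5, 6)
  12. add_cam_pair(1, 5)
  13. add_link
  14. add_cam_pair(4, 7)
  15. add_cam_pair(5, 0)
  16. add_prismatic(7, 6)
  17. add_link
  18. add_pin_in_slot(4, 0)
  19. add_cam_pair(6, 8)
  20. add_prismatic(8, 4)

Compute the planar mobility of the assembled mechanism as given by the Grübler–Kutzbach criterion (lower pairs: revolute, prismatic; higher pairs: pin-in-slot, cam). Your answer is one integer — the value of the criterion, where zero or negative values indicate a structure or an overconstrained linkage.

link 0 = ground. State L|J1|J2 = 1|0|0
+link1  2|0|0
+link2  3|0|0
+link3  4|0|0
PS(2,0) f=2→J2  4|0|1
C(3,0) f=2→J2  4|0|2
+link4  5|0|2
P(1,0) f=1→J1  5|1|2
+link5  6|1|2
PS(3,5) f=2→J2  6|1|3
+link6  7|1|3
R(5,6) f=1→J1  7|2|3
C(1,5) f=2→J2  7|2|4
+link7  8|2|4
C(4,7) f=2→J2  8|2|5
C(5,0) f=2→J2  8|2|6
P(7,6) f=1→J1  8|3|6
+link8  9|3|6
PS(4,0) f=2→J2  9|3|7
C(6,8) f=2→J2  9|3|8
P(8,4) f=1→J1  9|4|8
M = 3(9−1)−2·4−8 = 24−8−8 = 8

M = 8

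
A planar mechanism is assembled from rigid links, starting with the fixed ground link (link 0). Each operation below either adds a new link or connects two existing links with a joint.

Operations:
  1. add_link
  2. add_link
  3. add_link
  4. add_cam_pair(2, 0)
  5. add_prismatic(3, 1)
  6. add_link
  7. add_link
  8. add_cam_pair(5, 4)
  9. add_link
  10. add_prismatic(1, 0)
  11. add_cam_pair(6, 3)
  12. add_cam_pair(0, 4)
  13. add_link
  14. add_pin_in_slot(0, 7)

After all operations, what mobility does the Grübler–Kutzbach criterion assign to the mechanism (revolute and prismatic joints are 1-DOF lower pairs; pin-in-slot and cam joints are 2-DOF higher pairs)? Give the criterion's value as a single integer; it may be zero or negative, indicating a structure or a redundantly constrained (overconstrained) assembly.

M = 12

[1;0;0] (link 0 is ground)
L+ [2;0;0]
L+ [3;0;0]
L+ [4;0;0]
C(2,0)∈J2 [4;0;1]
P(3,1)∈J1 [4;1;1]
L+ [5;1;1]
L+ [6;1;1]
C(5,4)∈J2 [6;1;2]
L+ [7;1;2]
P(1,0)∈J1 [7;2;2]
C(6,3)∈J2 [7;2;3]
C(0,4)∈J2 [7;2;4]
L+ [8;2;4]
PS(0,7)∈J2 [8;2;5]
mobility = 21 − 4 − 5 = 12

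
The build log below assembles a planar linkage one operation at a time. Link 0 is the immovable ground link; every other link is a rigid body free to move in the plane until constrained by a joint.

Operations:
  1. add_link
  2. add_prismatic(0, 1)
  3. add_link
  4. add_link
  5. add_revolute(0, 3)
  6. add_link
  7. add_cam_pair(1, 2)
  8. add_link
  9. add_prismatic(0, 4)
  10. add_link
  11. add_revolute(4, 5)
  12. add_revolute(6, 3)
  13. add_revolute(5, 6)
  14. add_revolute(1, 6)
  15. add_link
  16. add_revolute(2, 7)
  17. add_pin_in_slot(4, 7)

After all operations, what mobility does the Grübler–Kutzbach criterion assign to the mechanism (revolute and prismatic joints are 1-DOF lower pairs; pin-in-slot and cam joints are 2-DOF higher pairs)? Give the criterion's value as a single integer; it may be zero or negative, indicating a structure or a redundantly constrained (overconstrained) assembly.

[1;0;0] (link 0 is ground)
L+ [2;0;0]
P(0,1)∈J1 [2;1;0]
L+ [3;1;0]
L+ [4;1;0]
R(0,3)∈J1 [4;2;0]
L+ [5;2;0]
C(1,2)∈J2 [5;2;1]
L+ [6;2;1]
P(0,4)∈J1 [6;3;1]
L+ [7;3;1]
R(4,5)∈J1 [7;4;1]
R(6,3)∈J1 [7;5;1]
R(5,6)∈J1 [7;6;1]
R(1,6)∈J1 [7;7;1]
L+ [8;7;1]
R(2,7)∈J1 [8;8;1]
PS(4,7)∈J2 [8;8;2]
mobility = 21 − 16 − 2 = 3

M = 3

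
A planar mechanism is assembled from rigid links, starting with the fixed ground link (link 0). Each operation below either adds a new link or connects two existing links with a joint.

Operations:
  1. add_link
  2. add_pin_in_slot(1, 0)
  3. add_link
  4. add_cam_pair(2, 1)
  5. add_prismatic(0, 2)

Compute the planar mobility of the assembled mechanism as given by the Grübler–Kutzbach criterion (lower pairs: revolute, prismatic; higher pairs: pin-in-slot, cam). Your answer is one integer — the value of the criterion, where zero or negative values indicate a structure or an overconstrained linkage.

L=1 J1=0 J2=0
add link → L=2 J1=0 J2=0
PS@1,0 dof=2 J2 → L=2 J1=0 J2=1
add link → L=3 J1=0 J2=1
C@2,1 dof=2 J2 → L=3 J1=0 J2=2
P@0,2 dof=1 J1 → L=3 J1=1 J2=2
M=3(L−1)−2J1−J2=3·2−2·1−2=2

M = 2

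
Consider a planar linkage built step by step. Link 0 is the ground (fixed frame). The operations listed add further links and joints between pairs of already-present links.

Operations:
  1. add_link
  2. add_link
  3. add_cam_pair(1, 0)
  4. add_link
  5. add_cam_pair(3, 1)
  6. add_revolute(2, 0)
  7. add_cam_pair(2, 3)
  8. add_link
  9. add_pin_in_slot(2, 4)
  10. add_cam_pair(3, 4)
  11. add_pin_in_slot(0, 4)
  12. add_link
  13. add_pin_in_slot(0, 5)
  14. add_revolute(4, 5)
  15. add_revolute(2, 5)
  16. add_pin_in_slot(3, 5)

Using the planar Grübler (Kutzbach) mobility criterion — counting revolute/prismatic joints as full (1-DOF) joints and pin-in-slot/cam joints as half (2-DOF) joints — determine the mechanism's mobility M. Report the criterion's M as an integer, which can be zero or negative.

M = 1

[1;0;0] (link 0 is ground)
L+ [2;0;0]
L+ [3;0;0]
C(1,0)∈J2 [3;0;1]
L+ [4;0;1]
C(3,1)∈J2 [4;0;2]
R(2,0)∈J1 [4;1;2]
C(2,3)∈J2 [4;1;3]
L+ [5;1;3]
PS(2,4)∈J2 [5;1;4]
C(3,4)∈J2 [5;1;5]
PS(0,4)∈J2 [5;1;6]
L+ [6;1;6]
PS(0,5)∈J2 [6;1;7]
R(4,5)∈J1 [6;2;7]
R(2,5)∈J1 [6;3;7]
PS(3,5)∈J2 [6;3;8]
mobility = 15 − 6 − 8 = 1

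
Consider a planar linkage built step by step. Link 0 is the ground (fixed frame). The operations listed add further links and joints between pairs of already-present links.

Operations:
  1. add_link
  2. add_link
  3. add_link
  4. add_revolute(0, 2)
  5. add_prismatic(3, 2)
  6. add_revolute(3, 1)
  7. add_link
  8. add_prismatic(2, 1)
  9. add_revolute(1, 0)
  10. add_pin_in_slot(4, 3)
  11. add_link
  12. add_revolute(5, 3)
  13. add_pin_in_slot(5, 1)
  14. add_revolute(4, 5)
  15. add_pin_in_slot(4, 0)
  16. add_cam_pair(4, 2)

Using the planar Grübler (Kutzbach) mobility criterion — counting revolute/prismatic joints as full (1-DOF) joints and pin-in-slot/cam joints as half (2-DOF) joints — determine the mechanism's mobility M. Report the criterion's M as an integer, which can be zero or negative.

M = -3

link 0 = ground. State L|J1|J2 = 1|0|0
+link1  2|0|0
+link2  3|0|0
+link3  4|0|0
R(0,2) f=1→J1  4|1|0
P(3,2) f=1→J1  4|2|0
R(3,1) f=1→J1  4|3|0
+link4  5|3|0
P(2,1) f=1→J1  5|4|0
R(1,0) f=1→J1  5|5|0
PS(4,3) f=2→J2  5|5|1
+link5  6|5|1
R(5,3) f=1→J1  6|6|1
PS(5,1) f=2→J2  6|6|2
R(4,5) f=1→J1  6|7|2
PS(4,0) f=2→J2  6|7|3
C(4,2) f=2→J2  6|7|4
M = 3(6−1)−2·7−4 = 15−14−4 = -3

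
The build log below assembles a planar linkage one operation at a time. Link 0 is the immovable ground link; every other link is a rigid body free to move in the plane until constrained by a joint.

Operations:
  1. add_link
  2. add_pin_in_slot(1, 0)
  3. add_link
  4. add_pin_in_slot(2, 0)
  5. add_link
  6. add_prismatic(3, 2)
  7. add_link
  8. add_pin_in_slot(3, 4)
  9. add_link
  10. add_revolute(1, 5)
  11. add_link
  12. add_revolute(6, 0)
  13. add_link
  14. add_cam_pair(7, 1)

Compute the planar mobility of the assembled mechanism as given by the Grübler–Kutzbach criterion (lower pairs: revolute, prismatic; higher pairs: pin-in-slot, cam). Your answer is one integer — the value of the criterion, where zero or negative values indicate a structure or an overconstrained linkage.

M = 11

ground; <1,0,0>
#1 <2,0,0>
PS:1↔0 J2 <2,0,1>
#2 <3,0,1>
PS:2↔0 J2 <3,0,2>
#3 <4,0,2>
P:3↔2 J1 <4,1,2>
#4 <5,1,2>
PS:3↔4 J2 <5,1,3>
#5 <6,1,3>
R:1↔5 J1 <6,2,3>
#6 <7,2,3>
R:6↔0 J1 <7,3,3>
#7 <8,3,3>
C:7↔1 J2 <8,3,4>
3×7 − 2×3 − 1×4 = 11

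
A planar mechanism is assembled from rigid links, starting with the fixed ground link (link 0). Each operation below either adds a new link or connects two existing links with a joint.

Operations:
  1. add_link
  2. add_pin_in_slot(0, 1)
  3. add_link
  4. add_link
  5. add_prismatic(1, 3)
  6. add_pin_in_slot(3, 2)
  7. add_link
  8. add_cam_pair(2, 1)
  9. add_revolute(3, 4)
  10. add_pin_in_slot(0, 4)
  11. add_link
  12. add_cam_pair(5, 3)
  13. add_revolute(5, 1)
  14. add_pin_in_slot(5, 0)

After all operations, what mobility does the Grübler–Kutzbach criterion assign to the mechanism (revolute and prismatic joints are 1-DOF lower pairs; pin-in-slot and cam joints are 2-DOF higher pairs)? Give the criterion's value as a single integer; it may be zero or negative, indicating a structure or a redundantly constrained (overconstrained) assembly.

(L,J1,J2)=(1,0,0); link0 fixed
link1: (2,0,0)
PS 0-1 [J2]: (2,0,1)
link2: (3,0,1)
link3: (4,0,1)
P 1-3 [J1]: (4,1,1)
PS 3-2 [J2]: (4,1,2)
link4: (5,1,2)
C 2-1 [J2]: (5,1,3)
R 3-4 [J1]: (5,2,3)
PS 0-4 [J2]: (5,2,4)
link5: (6,2,4)
C 5-3 [J2]: (6,2,5)
R 5-1 [J1]: (6,3,5)
PS 5-0 [J2]: (6,3,6)
Grübler: 3·5 − 2·3 − 6 = 3

M = 3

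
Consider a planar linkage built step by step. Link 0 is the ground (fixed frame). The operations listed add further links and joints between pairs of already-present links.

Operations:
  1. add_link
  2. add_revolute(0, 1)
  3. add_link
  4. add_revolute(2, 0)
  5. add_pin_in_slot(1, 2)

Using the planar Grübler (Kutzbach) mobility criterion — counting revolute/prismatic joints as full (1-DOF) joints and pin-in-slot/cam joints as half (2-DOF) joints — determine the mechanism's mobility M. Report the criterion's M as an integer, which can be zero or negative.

M = 1

link 0 = ground. State L|J1|J2 = 1|0|0
+link1  2|0|0
R(0,1) f=1→J1  2|1|0
+link2  3|1|0
R(2,0) f=1→J1  3|2|0
PS(1,2) f=2→J2  3|2|1
M = 3(3−1)−2·2−1 = 6−4−1 = 1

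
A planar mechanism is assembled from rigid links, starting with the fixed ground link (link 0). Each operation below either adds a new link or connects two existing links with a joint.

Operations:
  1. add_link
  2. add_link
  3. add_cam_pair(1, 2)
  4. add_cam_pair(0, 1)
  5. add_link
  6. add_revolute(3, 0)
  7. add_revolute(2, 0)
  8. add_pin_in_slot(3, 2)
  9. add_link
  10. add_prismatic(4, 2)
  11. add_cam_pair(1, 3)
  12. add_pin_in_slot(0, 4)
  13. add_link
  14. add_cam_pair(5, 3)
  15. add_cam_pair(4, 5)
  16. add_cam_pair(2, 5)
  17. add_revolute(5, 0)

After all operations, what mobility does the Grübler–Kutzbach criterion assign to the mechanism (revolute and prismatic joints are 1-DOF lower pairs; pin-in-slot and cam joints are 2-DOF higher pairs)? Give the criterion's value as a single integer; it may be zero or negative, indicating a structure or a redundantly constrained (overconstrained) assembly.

(L,J1,J2)=(1,0,0); link0 fixed
link1: (2,0,0)
link2: (3,0,0)
C 1-2 [J2]: (3,0,1)
C 0-1 [J2]: (3,0,2)
link3: (4,0,2)
R 3-0 [J1]: (4,1,2)
R 2-0 [J1]: (4,2,2)
PS 3-2 [J2]: (4,2,3)
link4: (5,2,3)
P 4-2 [J1]: (5,3,3)
C 1-3 [J2]: (5,3,4)
PS 0-4 [J2]: (5,3,5)
link5: (6,3,5)
C 5-3 [J2]: (6,3,6)
C 4-5 [J2]: (6,3,7)
C 2-5 [J2]: (6,3,8)
R 5-0 [J1]: (6,4,8)
Grübler: 3·5 − 2·4 − 8 = -1

M = -1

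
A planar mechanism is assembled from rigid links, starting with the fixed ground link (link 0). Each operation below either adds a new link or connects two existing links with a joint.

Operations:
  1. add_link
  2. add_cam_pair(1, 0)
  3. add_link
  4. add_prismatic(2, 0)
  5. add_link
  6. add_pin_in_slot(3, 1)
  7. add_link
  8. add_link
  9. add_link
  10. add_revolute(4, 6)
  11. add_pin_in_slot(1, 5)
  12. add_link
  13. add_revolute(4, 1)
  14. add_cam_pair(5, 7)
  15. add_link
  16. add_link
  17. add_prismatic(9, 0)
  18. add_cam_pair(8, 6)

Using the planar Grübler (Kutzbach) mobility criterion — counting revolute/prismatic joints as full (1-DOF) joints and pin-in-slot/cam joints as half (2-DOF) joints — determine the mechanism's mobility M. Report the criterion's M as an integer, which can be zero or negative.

M = 14

ground; <1,0,0>
#1 <2,0,0>
C:1↔0 J2 <2,0,1>
#2 <3,0,1>
P:2↔0 J1 <3,1,1>
#3 <4,1,1>
PS:3↔1 J2 <4,1,2>
#4 <5,1,2>
#5 <6,1,2>
#6 <7,1,2>
R:4↔6 J1 <7,2,2>
PS:1↔5 J2 <7,2,3>
#7 <8,2,3>
R:4↔1 J1 <8,3,3>
C:5↔7 J2 <8,3,4>
#8 <9,3,4>
#9 <10,3,4>
P:9↔0 J1 <10,4,4>
C:8↔6 J2 <10,4,5>
3×9 − 2×4 − 1×5 = 14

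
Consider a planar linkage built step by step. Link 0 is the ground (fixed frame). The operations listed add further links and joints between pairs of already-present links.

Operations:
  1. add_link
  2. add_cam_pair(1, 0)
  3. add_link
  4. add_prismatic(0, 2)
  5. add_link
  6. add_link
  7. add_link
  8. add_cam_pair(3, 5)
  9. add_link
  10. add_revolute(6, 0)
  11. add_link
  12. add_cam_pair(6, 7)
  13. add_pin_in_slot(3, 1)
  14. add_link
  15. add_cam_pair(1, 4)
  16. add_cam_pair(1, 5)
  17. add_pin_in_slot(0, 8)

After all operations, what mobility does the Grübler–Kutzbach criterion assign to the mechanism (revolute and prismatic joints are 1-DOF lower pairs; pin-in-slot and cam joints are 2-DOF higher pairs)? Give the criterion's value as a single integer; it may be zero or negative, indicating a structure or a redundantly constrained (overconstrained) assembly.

[1;0;0] (link 0 is ground)
L+ [2;0;0]
C(1,0)∈J2 [2;0;1]
L+ [3;0;1]
P(0,2)∈J1 [3;1;1]
L+ [4;1;1]
L+ [5;1;1]
L+ [6;1;1]
C(3,5)∈J2 [6;1;2]
L+ [7;1;2]
R(6,0)∈J1 [7;2;2]
L+ [8;2;2]
C(6,7)∈J2 [8;2;3]
PS(3,1)∈J2 [8;2;4]
L+ [9;2;4]
C(1,4)∈J2 [9;2;5]
C(1,5)∈J2 [9;2;6]
PS(0,8)∈J2 [9;2;7]
mobility = 24 − 4 − 7 = 13

M = 13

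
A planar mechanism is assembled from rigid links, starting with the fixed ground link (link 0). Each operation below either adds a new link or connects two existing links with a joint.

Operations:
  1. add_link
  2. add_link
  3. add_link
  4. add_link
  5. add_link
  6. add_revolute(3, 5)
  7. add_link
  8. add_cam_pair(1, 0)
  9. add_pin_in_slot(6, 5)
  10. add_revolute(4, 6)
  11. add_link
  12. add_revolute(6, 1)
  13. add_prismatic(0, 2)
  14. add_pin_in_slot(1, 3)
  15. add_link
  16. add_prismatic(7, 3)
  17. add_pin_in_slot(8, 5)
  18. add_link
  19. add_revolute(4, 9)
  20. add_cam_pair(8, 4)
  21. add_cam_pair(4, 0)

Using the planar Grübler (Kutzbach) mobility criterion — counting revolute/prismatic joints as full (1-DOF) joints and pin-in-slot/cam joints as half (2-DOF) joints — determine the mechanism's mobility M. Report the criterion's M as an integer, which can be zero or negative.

[1;0;0] (link 0 is ground)
L+ [2;0;0]
L+ [3;0;0]
L+ [4;0;0]
L+ [5;0;0]
L+ [6;0;0]
R(3,5)∈J1 [6;1;0]
L+ [7;1;0]
C(1,0)∈J2 [7;1;1]
PS(6,5)∈J2 [7;1;2]
R(4,6)∈J1 [7;2;2]
L+ [8;2;2]
R(6,1)∈J1 [8;3;2]
P(0,2)∈J1 [8;4;2]
PS(1,3)∈J2 [8;4;3]
L+ [9;4;3]
P(7,3)∈J1 [9;5;3]
PS(8,5)∈J2 [9;5;4]
L+ [10;5;4]
R(4,9)∈J1 [10;6;4]
C(8,4)∈J2 [10;6;5]
C(4,0)∈J2 [10;6;6]
mobility = 27 − 12 − 6 = 9

M = 9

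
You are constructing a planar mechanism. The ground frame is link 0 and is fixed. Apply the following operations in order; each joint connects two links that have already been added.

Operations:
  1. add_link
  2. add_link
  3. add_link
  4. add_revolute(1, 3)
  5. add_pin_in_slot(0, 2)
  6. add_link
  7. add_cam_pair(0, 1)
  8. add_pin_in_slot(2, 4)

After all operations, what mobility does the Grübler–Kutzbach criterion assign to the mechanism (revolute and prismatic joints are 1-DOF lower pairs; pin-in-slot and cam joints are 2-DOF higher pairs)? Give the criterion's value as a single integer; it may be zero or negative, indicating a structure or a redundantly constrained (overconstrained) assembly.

M = 7

ground; <1,0,0>
#1 <2,0,0>
#2 <3,0,0>
#3 <4,0,0>
R:1↔3 J1 <4,1,0>
PS:0↔2 J2 <4,1,1>
#4 <5,1,1>
C:0↔1 J2 <5,1,2>
PS:2↔4 J2 <5,1,3>
3×4 − 2×1 − 1×3 = 7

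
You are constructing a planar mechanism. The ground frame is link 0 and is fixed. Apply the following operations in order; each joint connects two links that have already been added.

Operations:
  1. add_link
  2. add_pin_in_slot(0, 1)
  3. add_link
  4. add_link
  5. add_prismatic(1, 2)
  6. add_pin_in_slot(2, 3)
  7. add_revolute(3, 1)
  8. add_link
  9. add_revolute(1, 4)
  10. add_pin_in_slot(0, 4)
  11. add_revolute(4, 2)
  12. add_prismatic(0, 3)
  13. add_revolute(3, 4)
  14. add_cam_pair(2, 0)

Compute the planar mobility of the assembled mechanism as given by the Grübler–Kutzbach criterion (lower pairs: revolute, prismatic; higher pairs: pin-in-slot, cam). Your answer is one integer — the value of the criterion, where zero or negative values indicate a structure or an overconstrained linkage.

M = -4

[1;0;0] (link 0 is ground)
L+ [2;0;0]
PS(0,1)∈J2 [2;0;1]
L+ [3;0;1]
L+ [4;0;1]
P(1,2)∈J1 [4;1;1]
PS(2,3)∈J2 [4;1;2]
R(3,1)∈J1 [4;2;2]
L+ [5;2;2]
R(1,4)∈J1 [5;3;2]
PS(0,4)∈J2 [5;3;3]
R(4,2)∈J1 [5;4;3]
P(0,3)∈J1 [5;5;3]
R(3,4)∈J1 [5;6;3]
C(2,0)∈J2 [5;6;4]
mobility = 12 − 12 − 4 = -4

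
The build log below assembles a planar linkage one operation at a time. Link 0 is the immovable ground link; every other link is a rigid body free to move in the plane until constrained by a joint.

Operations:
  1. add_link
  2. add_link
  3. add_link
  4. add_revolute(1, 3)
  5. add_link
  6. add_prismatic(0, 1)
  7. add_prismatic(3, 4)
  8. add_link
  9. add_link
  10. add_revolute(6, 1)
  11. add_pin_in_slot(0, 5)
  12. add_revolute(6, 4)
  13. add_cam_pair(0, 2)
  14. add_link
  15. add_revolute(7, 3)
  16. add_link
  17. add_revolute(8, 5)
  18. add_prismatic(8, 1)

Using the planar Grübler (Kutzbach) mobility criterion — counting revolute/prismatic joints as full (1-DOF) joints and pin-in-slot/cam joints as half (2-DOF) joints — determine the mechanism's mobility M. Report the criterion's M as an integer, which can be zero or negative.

(L,J1,J2)=(1,0,0); link0 fixed
link1: (2,0,0)
link2: (3,0,0)
link3: (4,0,0)
R 1-3 [J1]: (4,1,0)
link4: (5,1,0)
P 0-1 [J1]: (5,2,0)
P 3-4 [J1]: (5,3,0)
link5: (6,3,0)
link6: (7,3,0)
R 6-1 [J1]: (7,4,0)
PS 0-5 [J2]: (7,4,1)
R 6-4 [J1]: (7,5,1)
C 0-2 [J2]: (7,5,2)
link7: (8,5,2)
R 7-3 [J1]: (8,6,2)
link8: (9,6,2)
R 8-5 [J1]: (9,7,2)
P 8-1 [J1]: (9,8,2)
Grübler: 3·8 − 2·8 − 2 = 6

M = 6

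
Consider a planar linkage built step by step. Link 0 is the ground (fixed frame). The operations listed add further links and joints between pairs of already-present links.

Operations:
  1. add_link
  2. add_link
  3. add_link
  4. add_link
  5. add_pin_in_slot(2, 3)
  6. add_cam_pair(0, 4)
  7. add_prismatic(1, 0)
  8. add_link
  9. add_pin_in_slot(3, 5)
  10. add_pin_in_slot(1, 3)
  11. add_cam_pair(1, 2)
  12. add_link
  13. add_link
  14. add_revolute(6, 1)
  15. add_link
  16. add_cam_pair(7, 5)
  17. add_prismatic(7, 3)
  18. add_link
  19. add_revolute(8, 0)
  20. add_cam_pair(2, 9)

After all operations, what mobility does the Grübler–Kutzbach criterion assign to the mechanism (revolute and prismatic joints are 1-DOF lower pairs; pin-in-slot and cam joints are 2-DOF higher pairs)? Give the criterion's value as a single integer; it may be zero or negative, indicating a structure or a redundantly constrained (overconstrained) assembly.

M = 12

link 0 = ground. State L|J1|J2 = 1|0|0
+link1  2|0|0
+link2  3|0|0
+link3  4|0|0
+link4  5|0|0
PS(2,3) f=2→J2  5|0|1
C(0,4) f=2→J2  5|0|2
P(1,0) f=1→J1  5|1|2
+link5  6|1|2
PS(3,5) f=2→J2  6|1|3
PS(1,3) f=2→J2  6|1|4
C(1,2) f=2→J2  6|1|5
+link6  7|1|5
+link7  8|1|5
R(6,1) f=1→J1  8|2|5
+link8  9|2|5
C(7,5) f=2→J2  9|2|6
P(7,3) f=1→J1  9|3|6
+link9  10|3|6
R(8,0) f=1→J1  10|4|6
C(2,9) f=2→J2  10|4|7
M = 3(10−1)−2·4−7 = 27−8−7 = 12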